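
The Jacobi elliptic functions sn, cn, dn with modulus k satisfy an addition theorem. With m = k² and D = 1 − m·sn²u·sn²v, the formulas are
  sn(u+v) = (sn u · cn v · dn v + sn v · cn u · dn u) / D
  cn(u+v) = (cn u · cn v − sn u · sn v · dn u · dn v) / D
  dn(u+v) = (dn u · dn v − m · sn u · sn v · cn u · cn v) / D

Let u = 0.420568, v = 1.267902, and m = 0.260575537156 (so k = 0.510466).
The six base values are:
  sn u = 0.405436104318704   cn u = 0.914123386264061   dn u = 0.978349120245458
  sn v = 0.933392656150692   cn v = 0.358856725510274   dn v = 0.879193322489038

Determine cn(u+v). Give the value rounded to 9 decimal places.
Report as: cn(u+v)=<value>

cn(u+v)=0.002626822

m = k² = 0.260575537156
D = 1 − m·sn²u·sn²v = 0.9626829554204614
cn(u+v) = (cn u·cn v − sn u·sn v·dn u·dn v)/D = 0.002528797069808455/0.9626829554204614 = 0.002626822315249133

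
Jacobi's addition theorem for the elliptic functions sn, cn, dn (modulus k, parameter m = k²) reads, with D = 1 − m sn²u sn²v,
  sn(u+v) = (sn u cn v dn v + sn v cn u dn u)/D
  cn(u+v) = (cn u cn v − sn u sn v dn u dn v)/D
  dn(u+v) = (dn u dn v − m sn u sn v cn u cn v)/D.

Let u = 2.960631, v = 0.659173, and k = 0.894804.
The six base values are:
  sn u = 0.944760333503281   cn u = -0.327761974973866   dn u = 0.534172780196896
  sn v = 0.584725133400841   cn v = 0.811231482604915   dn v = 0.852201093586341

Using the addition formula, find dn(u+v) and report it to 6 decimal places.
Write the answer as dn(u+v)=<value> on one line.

dn(u+v)=0.758056

m = k² = 0.800674198416
D = 1 − m·sn²u·sn²v = 0.7556554489772117
dn(u+v) = (dn u·dn v − m·sn u·sn v·cn u·cn v)/D = 0.5728294754531065/0.7556554489772117 = 0.758056434620352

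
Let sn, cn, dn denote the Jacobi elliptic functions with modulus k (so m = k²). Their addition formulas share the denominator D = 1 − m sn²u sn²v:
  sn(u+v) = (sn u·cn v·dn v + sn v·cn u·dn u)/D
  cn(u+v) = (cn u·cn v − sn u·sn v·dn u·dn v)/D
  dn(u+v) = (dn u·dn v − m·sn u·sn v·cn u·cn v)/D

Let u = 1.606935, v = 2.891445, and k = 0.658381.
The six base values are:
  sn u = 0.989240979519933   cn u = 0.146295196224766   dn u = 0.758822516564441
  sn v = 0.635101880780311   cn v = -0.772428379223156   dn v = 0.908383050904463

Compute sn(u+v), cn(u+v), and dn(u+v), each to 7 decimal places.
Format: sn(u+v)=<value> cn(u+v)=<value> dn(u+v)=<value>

sn(u+v)=-0.7523300 cn(u+v)=-0.6587864 dn(u+v)=0.8687107

m = k² = 0.433465541161
D = 1 − m·sn²u·sn²v = 0.8289017475648013
sn(u+v) = (sn u·cn v·dn v + sn v·cn u·dn u)/D = -0.6236076778049911/0.8289017475648013 = -0.7523300314386648
cn(u+v) = (cn u·cn v − sn u·sn v·dn u·dn v)/D = -0.5460692001007271/0.8289017475648013 = -0.658786402254553
dn(u+v) = (dn u·dn v − m·sn u·sn v·cn u·cn v)/D = 0.7200758254640232/0.8289017475648013 = 0.8687107097789411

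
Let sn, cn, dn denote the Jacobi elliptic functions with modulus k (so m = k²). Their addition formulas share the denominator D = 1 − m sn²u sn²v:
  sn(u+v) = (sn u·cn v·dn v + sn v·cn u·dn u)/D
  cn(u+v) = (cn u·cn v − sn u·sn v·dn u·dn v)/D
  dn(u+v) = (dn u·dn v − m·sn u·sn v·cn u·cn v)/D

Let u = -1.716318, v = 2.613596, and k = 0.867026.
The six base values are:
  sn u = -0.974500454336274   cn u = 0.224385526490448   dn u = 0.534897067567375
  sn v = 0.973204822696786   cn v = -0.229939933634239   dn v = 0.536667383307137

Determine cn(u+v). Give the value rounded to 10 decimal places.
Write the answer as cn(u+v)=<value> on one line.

cn(u+v)=0.6813164957

m = k² = 0.751734084676
D = 1 − m·sn²u·sn²v = 0.323859673668684
cn(u+v) = (cn u·cn v − sn u·sn v·dn u·dn v)/D = 0.2206509379569168/0.323859673668684 = 0.6813164956827808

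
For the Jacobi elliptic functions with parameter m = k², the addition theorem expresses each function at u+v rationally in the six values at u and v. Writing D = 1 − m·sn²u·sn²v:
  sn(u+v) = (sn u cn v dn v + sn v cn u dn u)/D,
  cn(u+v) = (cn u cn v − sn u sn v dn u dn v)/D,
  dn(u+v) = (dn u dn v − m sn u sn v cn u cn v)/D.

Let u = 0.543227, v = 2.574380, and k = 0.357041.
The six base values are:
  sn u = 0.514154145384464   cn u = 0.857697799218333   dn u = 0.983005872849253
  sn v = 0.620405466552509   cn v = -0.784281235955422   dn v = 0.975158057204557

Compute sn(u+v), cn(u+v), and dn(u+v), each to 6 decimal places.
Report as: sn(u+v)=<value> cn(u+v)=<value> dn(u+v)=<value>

sn(u+v)=0.131560 cn(u+v)=-0.991308 dn(u+v)=0.998896

m = k² = 0.127478275681
D = 1 − m·sn²u·sn²v = 0.9870289810019269
sn(u+v) = (sn u·cn v·dn v + sn v·cn u·dn u)/D = 0.129853333877659/0.9870289810019269 = 0.1315597985236925
cn(u+v) = (cn u·cn v − sn u·sn v·dn u·dn v)/D = -0.9784499583619795/0.9870289810019269 = -0.9913082363283407
dn(u+v) = (dn u·dn v − m·sn u·sn v·cn u·cn v)/D = 0.9859394935238431/0.9870289810019269 = 0.9988961950468994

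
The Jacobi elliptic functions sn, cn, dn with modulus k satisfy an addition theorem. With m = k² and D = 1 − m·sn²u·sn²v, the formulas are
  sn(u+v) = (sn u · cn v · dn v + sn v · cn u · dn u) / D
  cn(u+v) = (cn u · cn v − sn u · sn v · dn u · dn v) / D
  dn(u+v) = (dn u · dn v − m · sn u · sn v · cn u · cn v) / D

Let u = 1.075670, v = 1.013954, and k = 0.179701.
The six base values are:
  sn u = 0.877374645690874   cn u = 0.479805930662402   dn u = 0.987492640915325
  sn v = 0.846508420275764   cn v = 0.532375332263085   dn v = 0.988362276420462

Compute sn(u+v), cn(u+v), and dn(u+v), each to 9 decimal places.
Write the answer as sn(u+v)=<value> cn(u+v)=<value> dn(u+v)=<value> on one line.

m = k² = 0.032292449401
D = 1 − m·sn²u·sn²v = 0.9821871376171809
sn(u+v) = (sn u·cn v·dn v + sn v·cn u·dn u)/D = 0.8627364981733751/0.9821871376171809 = 0.8783830139197332
cn(u+v) = (cn u·cn v − sn u·sn v·dn u·dn v)/D = -0.4694436153790709/0.9821871376171809 = -0.4779574048566314
dn(u+v) = (dn u·dn v − m·sn u·sn v·cn u·cn v)/D = 0.9698741374789924/0.9821871376171809 = 0.9874636923386512

sn(u+v)=0.878383014 cn(u+v)=-0.477957405 dn(u+v)=0.987463692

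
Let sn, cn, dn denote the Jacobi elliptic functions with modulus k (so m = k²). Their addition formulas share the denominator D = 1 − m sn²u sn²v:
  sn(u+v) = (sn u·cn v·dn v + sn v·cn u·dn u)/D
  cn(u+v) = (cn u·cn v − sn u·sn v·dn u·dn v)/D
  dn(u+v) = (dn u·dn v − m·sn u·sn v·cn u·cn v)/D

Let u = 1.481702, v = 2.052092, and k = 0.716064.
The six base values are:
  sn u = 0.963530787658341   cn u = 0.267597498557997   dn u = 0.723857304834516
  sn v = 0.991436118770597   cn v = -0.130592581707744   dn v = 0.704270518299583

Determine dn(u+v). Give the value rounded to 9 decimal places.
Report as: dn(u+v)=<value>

dn(u+v)=0.990266282

m = k² = 0.512747652096
D = 1 − m·sn²u·sn²v = 0.5320878247267946
dn(u+v) = (dn u·dn v − m·sn u·sn v·cn u·cn v)/D = 0.5269086319731644/0.5320878247267946 = 0.9902662821569175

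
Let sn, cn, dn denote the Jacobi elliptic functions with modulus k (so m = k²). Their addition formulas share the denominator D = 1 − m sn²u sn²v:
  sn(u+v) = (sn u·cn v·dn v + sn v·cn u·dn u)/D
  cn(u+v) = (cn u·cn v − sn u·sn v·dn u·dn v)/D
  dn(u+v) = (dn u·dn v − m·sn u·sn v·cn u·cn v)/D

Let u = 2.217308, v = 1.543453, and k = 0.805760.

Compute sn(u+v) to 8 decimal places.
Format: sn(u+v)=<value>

sn(u+v)=0.24822300

sn u = 0.9921538003457249, cn u = -0.1250233436584361, dn u = 0.6007488078361483
sn v = 0.9608764033301672, cn v = 0.2769775036411475, dn v = 0.6328972833685655
m = k² = 0.6492491776
D = 1 − m·sn²u·sn²v = 0.409928735982129
sn(u+v) = (sn u·cn v·dn v + sn v·cn u·dn u)/D = 0.1017537398317596/0.409928735982129 = 0.2482229980486061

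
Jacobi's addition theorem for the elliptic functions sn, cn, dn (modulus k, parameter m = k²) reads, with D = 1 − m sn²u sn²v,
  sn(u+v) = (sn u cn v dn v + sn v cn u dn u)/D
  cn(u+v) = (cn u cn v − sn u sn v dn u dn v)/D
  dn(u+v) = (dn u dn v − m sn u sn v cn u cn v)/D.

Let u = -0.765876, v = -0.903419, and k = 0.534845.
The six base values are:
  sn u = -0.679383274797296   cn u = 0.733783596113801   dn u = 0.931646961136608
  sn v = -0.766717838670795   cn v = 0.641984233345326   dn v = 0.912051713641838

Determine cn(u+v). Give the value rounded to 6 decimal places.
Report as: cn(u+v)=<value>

cn(u+v)=0.030863

m = k² = 0.286059174025
D = 1 − m·sn²u·sn²v = 0.9223830240477972
cn(u+v) = (cn u·cn v − sn u·sn v·dn u·dn v)/D = 0.02846746631224195/0.9223830240477972 = 0.03086295559442862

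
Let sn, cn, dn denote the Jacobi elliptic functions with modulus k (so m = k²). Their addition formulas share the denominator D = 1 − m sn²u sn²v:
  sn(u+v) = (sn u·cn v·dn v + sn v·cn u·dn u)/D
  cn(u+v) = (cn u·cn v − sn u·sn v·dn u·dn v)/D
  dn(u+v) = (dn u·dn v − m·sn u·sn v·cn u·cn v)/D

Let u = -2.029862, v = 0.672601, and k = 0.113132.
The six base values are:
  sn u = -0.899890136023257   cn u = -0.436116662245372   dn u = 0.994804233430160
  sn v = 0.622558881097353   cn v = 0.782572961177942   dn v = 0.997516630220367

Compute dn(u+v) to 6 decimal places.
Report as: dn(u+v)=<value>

dn(u+v)=0.993879

m = k² = 0.012798849424
D = 1 − m·sn²u·sn²v = 0.9959829172475299
dn(u+v) = (dn u·dn v − m·sn u·sn v·cn u·cn v)/D = 0.9898865728129061/0.9959829172475299 = 0.9938790672720859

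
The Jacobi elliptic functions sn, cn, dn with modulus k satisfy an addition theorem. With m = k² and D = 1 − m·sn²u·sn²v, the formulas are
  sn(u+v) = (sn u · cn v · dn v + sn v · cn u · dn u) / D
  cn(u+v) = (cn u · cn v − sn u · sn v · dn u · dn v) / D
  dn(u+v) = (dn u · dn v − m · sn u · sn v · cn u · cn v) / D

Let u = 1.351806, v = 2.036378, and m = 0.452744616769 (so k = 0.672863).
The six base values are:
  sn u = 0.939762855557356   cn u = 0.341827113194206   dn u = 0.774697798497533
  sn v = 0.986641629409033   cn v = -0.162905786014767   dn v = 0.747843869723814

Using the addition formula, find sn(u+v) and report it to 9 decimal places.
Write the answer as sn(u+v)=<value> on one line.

m = k² = 0.452744616769
D = 1 − m·sn²u·sn²v = 0.6107678390503001
sn(u+v) = (sn u·cn v·dn v + sn v·cn u·dn u)/D = 0.1467857287598933/0.6107678390503001 = 0.2403298264494976

sn(u+v)=0.240329826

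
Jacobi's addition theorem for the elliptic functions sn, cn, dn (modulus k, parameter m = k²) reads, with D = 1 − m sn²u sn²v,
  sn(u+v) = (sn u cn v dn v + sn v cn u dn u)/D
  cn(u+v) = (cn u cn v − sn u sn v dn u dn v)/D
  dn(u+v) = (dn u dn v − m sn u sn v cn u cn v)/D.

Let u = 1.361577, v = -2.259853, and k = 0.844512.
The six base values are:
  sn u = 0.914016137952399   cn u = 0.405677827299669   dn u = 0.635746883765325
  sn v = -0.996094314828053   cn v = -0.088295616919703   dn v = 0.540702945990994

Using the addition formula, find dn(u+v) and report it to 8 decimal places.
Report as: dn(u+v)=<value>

m = k² = 0.713200518144
D = 1 − m·sn²u·sn²v = 0.4088192280283072
dn(u+v) = (dn u·dn v − m·sn u·sn v·cn u·cn v)/D = 0.3204914618099989/0.4088192280283072 = 0.783944197917735

dn(u+v)=0.78394420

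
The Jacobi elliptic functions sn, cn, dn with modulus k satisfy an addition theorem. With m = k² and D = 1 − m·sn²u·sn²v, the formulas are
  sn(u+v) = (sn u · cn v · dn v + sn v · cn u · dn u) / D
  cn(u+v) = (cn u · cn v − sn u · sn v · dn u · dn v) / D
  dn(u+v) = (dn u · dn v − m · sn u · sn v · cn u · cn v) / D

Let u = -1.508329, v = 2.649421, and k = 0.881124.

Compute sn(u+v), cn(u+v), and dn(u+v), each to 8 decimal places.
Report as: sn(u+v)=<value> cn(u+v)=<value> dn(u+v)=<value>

sn u = -0.9390406127703279, cn u = 0.3438062354989029, dn u = 0.5615965380510068
sn v = 0.9770441337139653, cn v = -0.2130369939121539, dn v = 0.5087792199524581
m = k² = 0.776379503376
D = 1 − m·sn²u·sn²v = 0.3464615021469598
sn(u+v) = (sn u·cn v·dn v + sn v·cn u·dn u)/D = 0.2904295449864299/0.3464615021469598 = 0.8382736413329911
cn(u+v) = (cn u·cn v − sn u·sn v·dn u·dn v)/D = 0.1889080513607165/0.3464615021469598 = 0.5452497613445858
dn(u+v) = (dn u·dn v − m·sn u·sn v·cn u·cn v)/D = 0.2335561791766625/0.3464615021469598 = 0.6741187050490652

sn(u+v)=0.83827364 cn(u+v)=0.54524976 dn(u+v)=0.67411871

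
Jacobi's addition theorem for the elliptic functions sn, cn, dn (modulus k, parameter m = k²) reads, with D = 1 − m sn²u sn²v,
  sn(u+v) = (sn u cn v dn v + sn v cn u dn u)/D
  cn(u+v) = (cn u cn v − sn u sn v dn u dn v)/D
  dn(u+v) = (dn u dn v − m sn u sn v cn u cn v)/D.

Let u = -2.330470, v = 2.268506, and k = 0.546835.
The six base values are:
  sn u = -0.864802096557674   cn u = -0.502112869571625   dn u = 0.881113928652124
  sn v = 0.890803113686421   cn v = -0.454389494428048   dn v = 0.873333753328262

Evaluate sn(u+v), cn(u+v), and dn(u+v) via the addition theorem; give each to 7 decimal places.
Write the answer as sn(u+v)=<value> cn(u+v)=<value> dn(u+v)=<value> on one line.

m = k² = 0.299028517225
D = 1 − m·sn²u·sn²v = 0.8225363017558702
sn(u+v) = (sn u·cn v·dn v + sn v·cn u·dn u)/D = -0.05092530412430743/0.8225363017558702 = -0.06191253080939657
cn(u+v) = (cn u·cn v − sn u·sn v·dn u·dn v)/D = 0.8209583309194632/0.8225363017558702 = 0.9980815790950034
dn(u+v) = (dn u·dn v − m·sn u·sn v·cn u·cn v)/D = 0.8220647609261627/0.8225363017558702 = 0.9994267233814472

sn(u+v)=-0.0619125 cn(u+v)=0.9980816 dn(u+v)=0.9994267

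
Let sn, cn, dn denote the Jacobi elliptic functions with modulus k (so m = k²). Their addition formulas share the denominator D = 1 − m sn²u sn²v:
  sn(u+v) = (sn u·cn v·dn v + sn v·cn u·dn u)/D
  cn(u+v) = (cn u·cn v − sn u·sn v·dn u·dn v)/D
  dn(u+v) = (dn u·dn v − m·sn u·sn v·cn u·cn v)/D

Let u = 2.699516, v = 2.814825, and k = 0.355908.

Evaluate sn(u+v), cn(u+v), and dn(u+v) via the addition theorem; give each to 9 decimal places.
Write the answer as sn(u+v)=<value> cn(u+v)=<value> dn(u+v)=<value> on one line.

sn u = 0.5193184095541796, cn u = -0.8545808267789053, dn u = 0.9827705874963993
sn v = 0.4190269667371131, cn v = -0.9079737887995965, dn v = 0.9888168369105058
m = k² = 0.126670504464
D = 1 − m·sn²u·sn²v = 0.9940017179505255
sn(u+v) = (sn u·cn v·dn v + sn v·cn u·dn u)/D = -0.8181770247404803/0.9940017179505255 = -0.8231142964495394
cn(u+v) = (cn u·cn v − sn u·sn v·dn u·dn v)/D = 0.5644694601795668/0.9940017179505255 = 0.5678757390313305
dn(u+v) = (dn u·dn v − m·sn u·sn v·cn u·cn v)/D = 0.9503917357235887/0.9940017179505255 = 0.9561268542705804

sn(u+v)=-0.823114296 cn(u+v)=0.567875739 dn(u+v)=0.956126854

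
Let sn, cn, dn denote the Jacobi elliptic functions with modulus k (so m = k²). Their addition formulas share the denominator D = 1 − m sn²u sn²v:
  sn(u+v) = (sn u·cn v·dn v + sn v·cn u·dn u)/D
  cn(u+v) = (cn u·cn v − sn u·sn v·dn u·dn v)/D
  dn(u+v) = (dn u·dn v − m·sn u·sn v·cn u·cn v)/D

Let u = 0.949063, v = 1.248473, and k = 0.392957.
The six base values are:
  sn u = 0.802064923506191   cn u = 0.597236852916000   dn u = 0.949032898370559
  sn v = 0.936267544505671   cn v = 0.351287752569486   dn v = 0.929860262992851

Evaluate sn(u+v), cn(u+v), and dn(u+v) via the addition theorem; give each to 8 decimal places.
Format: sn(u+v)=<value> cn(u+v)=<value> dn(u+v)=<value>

m = k² = 0.154415203849
D = 1 − m·sn²u·sn²v = 0.912921879887167
sn(u+v) = (sn u·cn v·dn v + sn v·cn u·dn u)/D = 0.7926673518978668/0.912921879887167 = 0.8682751168104733
cn(u+v) = (cn u·cn v − sn u·sn v·dn u·dn v)/D = -0.4528850052849424/0.912921879887167 = -0.4960829784700932
dn(u+v) = (dn u·dn v − m·sn u·sn v·cn u·cn v)/D = 0.8581398263225873/0.912921879887167 = 0.9399926162670671

sn(u+v)=0.86827512 cn(u+v)=-0.49608298 dn(u+v)=0.93999262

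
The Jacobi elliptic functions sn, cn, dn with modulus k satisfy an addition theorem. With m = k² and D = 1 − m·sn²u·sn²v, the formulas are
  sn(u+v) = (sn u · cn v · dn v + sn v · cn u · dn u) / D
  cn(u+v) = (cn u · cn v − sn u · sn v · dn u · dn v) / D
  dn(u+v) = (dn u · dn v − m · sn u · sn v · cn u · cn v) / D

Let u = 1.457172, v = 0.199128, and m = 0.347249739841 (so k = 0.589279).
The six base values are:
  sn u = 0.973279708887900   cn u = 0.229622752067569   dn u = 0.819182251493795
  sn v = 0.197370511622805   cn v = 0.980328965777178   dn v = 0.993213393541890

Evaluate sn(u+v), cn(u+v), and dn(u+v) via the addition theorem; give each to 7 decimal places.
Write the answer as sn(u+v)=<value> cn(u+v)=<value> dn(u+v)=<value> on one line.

sn(u+v)=0.9975677 cn(u+v)=0.0697048 dn(u+v)=0.8089731

m = k² = 0.347249739841
D = 1 − m·sn²u·sn²v = 0.9871860861077987
sn(u+v) = (sn u·cn v·dn v + sn v·cn u·dn u)/D = 0.9847849187506103/0.9871860861077987 = 0.9975676649104167
cn(u+v) = (cn u·cn v − sn u·sn v·dn u·dn v)/D = 0.06881157174624122/0.9871860861077987 = 0.06970476257171146
dn(u+v) = (dn u·dn v − m·sn u·sn v·cn u·cn v)/D = 0.7986069790030639/0.9871860861077987 = 0.8089730905261743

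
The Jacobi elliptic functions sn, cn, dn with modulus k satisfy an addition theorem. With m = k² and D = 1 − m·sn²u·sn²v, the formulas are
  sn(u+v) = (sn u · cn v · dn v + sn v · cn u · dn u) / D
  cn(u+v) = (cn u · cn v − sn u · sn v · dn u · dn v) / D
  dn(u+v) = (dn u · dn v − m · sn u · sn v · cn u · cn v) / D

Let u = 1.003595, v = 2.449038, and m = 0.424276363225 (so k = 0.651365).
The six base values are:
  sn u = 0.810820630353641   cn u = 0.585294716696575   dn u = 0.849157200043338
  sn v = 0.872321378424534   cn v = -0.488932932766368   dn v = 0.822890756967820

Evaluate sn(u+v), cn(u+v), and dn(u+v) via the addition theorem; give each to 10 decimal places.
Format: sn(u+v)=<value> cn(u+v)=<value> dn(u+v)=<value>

m = k² = 0.424276363225
D = 1 − m·sn²u·sn²v = 0.7877481666334466
sn(u+v) = (sn u·cn v·dn v + sn v·cn u·dn u)/D = 0.1073257577779994/0.7877481666334466 = 0.1362437417489287
cn(u+v) = (cn u·cn v − sn u·sn v·dn u·dn v)/D = -0.7804026882012482/0.7877481666334466 = -0.9906753468388376
dn(u+v) = (dn u·dn v − m·sn u·sn v·cn u·cn v)/D = 0.784640052320015/0.7877481666334466 = 0.9960544315492164

sn(u+v)=0.1362437417 cn(u+v)=-0.9906753468 dn(u+v)=0.9960544315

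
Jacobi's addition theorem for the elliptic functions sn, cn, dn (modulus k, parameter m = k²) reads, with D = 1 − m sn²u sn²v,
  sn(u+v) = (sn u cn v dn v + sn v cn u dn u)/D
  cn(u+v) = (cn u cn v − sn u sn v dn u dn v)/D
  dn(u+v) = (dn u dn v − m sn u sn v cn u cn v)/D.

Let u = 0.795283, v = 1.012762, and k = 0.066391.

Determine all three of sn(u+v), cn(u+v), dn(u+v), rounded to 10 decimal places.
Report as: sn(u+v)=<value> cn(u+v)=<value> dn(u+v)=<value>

sn u = 0.7138338637858998, cn u = 0.7003150825967505, dn u = 0.9988763610589082
sn v = 0.8479686225481952, cn v = 0.5300464273756747, dn v = 0.9984140389652918
m = k² = 0.004407764881
D = 1 − m·sn²u·sn²v = 0.9983850009230661
sn(u+v) = (sn u·cn v·dn v + sn v·cn u·dn u)/D = 0.9709429652807441/0.9983850009230661 = 0.9725135738047445
cn(u+v) = (cn u·cn v − sn u·sn v·dn u·dn v)/D = -0.2324701448358185/0.9983850009230661 = -0.2328461912197059
dn(u+v) = (dn u·dn v − m·sn u·sn v·cn u·cn v)/D = 0.9963018000666083/0.9983850009230661 = 0.9979134293338424

sn(u+v)=0.9725135738 cn(u+v)=-0.2328461912 dn(u+v)=0.9979134293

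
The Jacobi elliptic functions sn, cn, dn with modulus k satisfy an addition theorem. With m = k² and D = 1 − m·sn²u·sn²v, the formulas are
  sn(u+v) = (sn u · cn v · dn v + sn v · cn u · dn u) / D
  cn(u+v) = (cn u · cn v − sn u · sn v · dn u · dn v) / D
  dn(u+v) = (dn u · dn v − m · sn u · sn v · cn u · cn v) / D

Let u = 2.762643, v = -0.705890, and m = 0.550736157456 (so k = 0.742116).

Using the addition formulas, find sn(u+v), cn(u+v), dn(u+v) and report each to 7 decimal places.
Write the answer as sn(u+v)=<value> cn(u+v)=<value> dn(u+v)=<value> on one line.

sn(u+v)=0.9944341 cn(u+v)=-0.1053606 dn(u+v)=0.6748166

sn u = 0.8162036453900784, cn u = -0.577764319815569, dn u = 0.7956795620962129
sn v = -0.6263943051598831, cn v = 0.7795063658901492, dn v = 0.8853856504270999
m = k² = 0.550736157456
D = 1 − m·sn²u·sn²v = 0.8560418517075284
sn(u+v) = (sn u·cn v·dn v + sn v·cn u·dn u)/D = 0.8512771907757399/0.8560418517075284 = 0.9944340794526757
cn(u+v) = (cn u·cn v − sn u·sn v·dn u·dn v)/D = -0.09019310583308776/0.8560418517075284 = -0.1053606265314967
dn(u+v) = (dn u·dn v − m·sn u·sn v·cn u·cn v)/D = 0.5776712802319513/0.8560418517075284 = 0.6748166331817571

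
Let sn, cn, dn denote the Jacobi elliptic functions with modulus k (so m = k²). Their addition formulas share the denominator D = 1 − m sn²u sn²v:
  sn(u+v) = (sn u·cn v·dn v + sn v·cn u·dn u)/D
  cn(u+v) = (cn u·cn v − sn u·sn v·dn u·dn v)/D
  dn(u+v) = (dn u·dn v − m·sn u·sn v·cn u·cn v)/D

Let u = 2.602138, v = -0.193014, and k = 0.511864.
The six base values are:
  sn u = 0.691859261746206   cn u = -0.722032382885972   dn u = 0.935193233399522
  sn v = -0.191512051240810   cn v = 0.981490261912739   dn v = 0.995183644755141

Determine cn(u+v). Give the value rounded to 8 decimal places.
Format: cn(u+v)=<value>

cn(u+v)=-0.58805696

m = k² = 0.262004754496
D = 1 − m·sn²u·sn²v = 0.9954002216327068
cn(u+v) = (cn u·cn v − sn u·sn v·dn u·dn v)/D = -0.5853520297712897/0.9954002216327068 = -0.5880569614613558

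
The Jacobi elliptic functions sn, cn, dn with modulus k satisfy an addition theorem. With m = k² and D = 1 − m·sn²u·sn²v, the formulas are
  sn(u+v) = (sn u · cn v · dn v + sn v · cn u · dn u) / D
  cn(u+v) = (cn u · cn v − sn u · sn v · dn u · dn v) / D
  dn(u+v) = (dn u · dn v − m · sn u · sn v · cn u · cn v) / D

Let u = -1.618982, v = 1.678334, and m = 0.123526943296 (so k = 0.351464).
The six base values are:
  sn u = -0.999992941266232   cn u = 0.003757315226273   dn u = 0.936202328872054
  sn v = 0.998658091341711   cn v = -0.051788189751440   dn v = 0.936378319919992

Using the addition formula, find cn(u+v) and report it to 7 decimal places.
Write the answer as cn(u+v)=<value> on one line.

cn(u+v)=0.9982394

m = k² = 0.123526943296
D = 1 − m·sn²u·sn²v = 0.8768060972205247
cn(u+v) = (cn u·cn v − sn u·sn v·dn u·dn v)/D = 0.8752624293780149/0.8768060972205247 = 0.9982394421669702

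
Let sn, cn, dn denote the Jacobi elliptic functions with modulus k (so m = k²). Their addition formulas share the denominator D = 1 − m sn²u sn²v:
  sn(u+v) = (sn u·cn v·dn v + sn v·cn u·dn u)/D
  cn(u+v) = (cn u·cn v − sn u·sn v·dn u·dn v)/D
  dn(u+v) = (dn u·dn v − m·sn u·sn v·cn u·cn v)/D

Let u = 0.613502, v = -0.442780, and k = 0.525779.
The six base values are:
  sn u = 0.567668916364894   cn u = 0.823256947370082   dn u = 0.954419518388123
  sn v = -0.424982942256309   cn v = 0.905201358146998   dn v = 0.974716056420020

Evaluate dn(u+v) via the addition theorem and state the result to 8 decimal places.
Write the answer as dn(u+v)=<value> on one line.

m = k² = 0.276443556841
D = 1 − m·sn²u·sn²v = 0.9839106055614799
dn(u+v) = (dn u·dn v − m·sn u·sn v·cn u·cn v)/D = 0.9799877199170592/0.9839106055614799 = 0.9960129653829862

dn(u+v)=0.99601297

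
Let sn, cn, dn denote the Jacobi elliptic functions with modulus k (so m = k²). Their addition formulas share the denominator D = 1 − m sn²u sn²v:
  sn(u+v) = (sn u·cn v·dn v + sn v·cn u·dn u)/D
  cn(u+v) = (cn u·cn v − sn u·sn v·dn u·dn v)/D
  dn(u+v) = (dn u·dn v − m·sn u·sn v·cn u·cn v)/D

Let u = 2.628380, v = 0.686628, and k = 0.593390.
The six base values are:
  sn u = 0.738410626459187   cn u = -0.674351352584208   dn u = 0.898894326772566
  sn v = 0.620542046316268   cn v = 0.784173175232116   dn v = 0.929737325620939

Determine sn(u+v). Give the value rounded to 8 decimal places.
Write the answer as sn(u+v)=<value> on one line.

sn(u+v)=0.17515131

m = k² = 0.3521116921
D = 1 − m·sn²u·sn²v = 0.9260703331192168
sn(u+v) = (sn u·cn v·dn v + sn v·cn u·dn u)/D = 0.1622024320396965/0.9260703331192168 = 0.1751513100450606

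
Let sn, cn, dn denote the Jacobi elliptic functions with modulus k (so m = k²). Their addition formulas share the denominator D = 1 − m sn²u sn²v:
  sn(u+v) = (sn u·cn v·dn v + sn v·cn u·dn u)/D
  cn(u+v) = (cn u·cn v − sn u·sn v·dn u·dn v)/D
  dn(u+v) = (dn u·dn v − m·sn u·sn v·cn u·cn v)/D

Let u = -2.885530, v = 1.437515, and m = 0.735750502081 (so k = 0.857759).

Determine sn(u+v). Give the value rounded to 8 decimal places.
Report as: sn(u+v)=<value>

sn u = -0.9154497730898415, cn u = -0.4024322464089548, dn u = 0.6191975064829172
sn v = 0.9294971111739716, cn v = 0.3688293918863319, dn v = 0.6036036828868186
m = k² = 0.735750502081
D = 1 − m·sn²u·sn²v = 0.4672840519518032
sn(u+v) = (sn u·cn v·dn v + sn v·cn u·dn u)/D = -0.4354204126788652/0.4672840519518032 = -0.9318109849034085

sn(u+v)=-0.93181098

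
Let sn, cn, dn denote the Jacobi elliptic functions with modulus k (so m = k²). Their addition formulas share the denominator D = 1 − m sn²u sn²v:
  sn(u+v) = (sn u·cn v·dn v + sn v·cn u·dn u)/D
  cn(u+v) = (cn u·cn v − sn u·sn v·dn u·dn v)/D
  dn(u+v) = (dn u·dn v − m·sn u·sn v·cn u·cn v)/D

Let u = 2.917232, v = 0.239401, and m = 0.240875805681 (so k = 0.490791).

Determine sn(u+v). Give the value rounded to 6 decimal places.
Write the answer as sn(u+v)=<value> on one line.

sn u = 0.4269055740174555, cn u = -0.9042962074855931, dn u = 0.977804058721605
sn v = 0.2365920421021406, cn v = 0.9716090806563815, dn v = 0.9932355135760217
m = k² = 0.240875805681
D = 1 − m·sn²u·sn²v = 0.9975427061337749
sn(u+v) = (sn u·cn v·dn v + sn v·cn u·dn u)/D = 0.2027790419521119/0.9975427061337749 = 0.2032785571036177

sn(u+v)=0.203279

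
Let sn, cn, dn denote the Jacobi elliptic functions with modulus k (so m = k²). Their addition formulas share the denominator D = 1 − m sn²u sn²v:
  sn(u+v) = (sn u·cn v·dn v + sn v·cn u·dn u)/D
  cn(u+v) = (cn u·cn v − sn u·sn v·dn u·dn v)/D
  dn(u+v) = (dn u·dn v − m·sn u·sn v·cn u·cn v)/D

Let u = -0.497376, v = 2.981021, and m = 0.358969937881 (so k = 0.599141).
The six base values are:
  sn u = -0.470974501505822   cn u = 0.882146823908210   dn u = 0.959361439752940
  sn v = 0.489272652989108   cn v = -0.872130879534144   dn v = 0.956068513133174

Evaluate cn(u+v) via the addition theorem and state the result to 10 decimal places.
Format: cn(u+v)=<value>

m = k² = 0.358969937881
D = 1 − m·sn²u·sn²v = 0.9809386017661354
cn(u+v) = (cn u·cn v − sn u·sn v·dn u·dn v)/D = -0.5579890372716915/0.9809386017661354 = -0.5688317660932678

cn(u+v)=-0.5688317661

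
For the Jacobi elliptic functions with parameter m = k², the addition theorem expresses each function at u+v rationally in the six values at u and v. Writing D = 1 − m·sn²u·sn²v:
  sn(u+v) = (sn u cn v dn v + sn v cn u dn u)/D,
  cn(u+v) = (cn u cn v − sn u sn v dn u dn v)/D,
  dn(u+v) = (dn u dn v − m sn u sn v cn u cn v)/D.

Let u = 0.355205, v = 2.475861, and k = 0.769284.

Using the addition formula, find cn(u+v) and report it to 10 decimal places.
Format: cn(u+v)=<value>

sn u = 0.3437517666746166, cn u = 0.9390605533766605, dn u = 0.9644013896688427
sn v = 0.938907495154505, cn v = -0.3441696028743578, dn v = 0.6915939505320243
m = k² = 0.591797872656
D = 1 − m·sn²u·sn²v = 0.9383534340081749
cn(u+v) = (cn u·cn v − sn u·sn v·dn u·dn v)/D = -0.5384627506002897/0.9383534340081749 = -0.5738378856890277

cn(u+v)=-0.5738378857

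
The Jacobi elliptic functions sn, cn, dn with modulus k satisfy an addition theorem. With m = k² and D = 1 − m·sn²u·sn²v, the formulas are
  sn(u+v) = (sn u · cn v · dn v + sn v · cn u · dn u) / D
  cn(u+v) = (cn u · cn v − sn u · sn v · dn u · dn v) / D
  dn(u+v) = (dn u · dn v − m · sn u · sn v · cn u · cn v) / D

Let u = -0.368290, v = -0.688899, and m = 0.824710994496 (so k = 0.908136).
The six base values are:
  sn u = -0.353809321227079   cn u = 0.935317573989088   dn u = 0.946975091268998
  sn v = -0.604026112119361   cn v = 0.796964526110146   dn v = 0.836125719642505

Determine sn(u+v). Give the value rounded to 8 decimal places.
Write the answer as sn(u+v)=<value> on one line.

sn(u+v)=-0.80093286

m = k² = 0.824710994496
D = 1 − m·sn²u·sn²v = 0.9623338048384739
sn(u+v) = (sn u·cn v·dn v + sn v·cn u·dn u)/D = -0.7707647621002977/0.9623338048384739 = -0.8009328553408443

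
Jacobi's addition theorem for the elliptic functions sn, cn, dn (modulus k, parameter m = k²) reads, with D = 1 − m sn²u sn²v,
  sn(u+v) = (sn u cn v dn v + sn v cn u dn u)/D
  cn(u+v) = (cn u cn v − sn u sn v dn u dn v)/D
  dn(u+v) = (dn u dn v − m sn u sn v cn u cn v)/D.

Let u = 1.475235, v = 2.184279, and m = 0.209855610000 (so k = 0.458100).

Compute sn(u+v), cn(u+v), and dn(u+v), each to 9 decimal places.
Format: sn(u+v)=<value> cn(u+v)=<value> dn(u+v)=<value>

sn(u+v)=-0.323123930 cn(u+v)=-0.946356659 dn(u+v)=0.988983908

sn u = 0.9858272441570362, cn u = 0.1677636572018603, dn u = 0.8922167346430356
sn v = 0.8933236644669456, cn v = -0.4494138744001435, dn v = 0.9124305571103517
m = k² = 0.20985561
D = 1 − m·sn²u·sn²v = 0.83724291865873
sn(u+v) = (sn u·cn v·dn v + sn v·cn u·dn u)/D = -0.2705332224090024/0.83724291865873 = -0.3231239301998503
cn(u+v) = (cn u·cn v − sn u·sn v·dn u·dn v)/D = -0.7923304111399423/0.83724291865873 = -0.9463566588407366
dn(u+v) = (dn u·dn v − m·sn u·sn v·cn u·cn v)/D = 0.8280197735333644/0.83724291865873 = 0.988983907872113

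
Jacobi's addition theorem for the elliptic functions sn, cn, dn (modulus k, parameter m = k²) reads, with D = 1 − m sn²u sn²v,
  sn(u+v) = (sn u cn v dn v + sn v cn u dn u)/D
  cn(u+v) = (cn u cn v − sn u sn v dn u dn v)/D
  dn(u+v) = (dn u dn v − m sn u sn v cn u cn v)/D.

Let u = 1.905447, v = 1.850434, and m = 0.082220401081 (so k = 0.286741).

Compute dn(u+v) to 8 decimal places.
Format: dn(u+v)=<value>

sn u = 0.9586718076635741, cn u = -0.2845142618412217, dn u = 0.9614755358155816
sn v = 0.9723655603733357, cn v = -0.2334635239172252, dn v = 0.9603442298060287
m = k² = 0.082220401081
D = 1 − m·sn²u·sn²v = 0.9285538814679125
dn(u+v) = (dn u·dn v − m·sn u·sn v·cn u·cn v)/D = 0.9182564935172456/0.9285538814679125 = 0.9889102957230784

dn(u+v)=0.98891030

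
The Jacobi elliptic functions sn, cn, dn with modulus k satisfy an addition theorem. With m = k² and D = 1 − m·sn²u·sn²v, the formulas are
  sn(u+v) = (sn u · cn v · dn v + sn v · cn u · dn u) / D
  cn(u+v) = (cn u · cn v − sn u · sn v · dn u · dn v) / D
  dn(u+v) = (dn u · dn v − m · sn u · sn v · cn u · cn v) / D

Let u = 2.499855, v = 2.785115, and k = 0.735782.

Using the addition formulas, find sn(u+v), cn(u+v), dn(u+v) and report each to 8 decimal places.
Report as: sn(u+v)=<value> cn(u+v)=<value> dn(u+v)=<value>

sn u = 0.9106618365488075, cn u = -0.4131525377551891, dn u = 0.742317243836528
sn v = 0.7979801369733065, cn v = -0.6026837487406335, dn v = 0.8094858245457161
m = k² = 0.541375151524
D = 1 − m·sn²u·sn²v = 0.7141114550492582
sn(u+v) = (sn u·cn v·dn v + sn v·cn u·dn u)/D = -0.6890118120528527/0.7141114550492582 = -0.9648519249776295
cn(u+v) = (cn u·cn v − sn u·sn v·dn u·dn v)/D = -0.1876643095642138/0.7141114550492582 = -0.2627941454198757
dn(u+v) = (dn u·dn v − m·sn u·sn v·cn u·cn v)/D = 0.5029355872100189/0.7141114550492582 = 0.70428164070737

sn(u+v)=-0.96485192 cn(u+v)=-0.26279415 dn(u+v)=0.70428164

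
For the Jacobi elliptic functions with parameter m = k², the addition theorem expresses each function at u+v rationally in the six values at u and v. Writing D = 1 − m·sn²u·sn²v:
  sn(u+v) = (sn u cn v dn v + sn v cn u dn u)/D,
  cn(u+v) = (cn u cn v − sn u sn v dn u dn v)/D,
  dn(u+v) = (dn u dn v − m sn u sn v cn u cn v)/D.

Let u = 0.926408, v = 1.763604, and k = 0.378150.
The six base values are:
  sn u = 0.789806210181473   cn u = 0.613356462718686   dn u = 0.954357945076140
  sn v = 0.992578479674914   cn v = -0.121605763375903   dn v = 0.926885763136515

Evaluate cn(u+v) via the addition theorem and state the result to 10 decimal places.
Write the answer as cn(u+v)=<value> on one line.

cn(u+v)=-0.8420510291

m = k² = 0.1429974225
D = 1 − m·sn²u·sn²v = 0.9121181870088948
cn(u+v) = (cn u·cn v − sn u·sn v·dn u·dn v)/D = -0.7680500580765768/0.9121181870088948 = -0.8420510291492378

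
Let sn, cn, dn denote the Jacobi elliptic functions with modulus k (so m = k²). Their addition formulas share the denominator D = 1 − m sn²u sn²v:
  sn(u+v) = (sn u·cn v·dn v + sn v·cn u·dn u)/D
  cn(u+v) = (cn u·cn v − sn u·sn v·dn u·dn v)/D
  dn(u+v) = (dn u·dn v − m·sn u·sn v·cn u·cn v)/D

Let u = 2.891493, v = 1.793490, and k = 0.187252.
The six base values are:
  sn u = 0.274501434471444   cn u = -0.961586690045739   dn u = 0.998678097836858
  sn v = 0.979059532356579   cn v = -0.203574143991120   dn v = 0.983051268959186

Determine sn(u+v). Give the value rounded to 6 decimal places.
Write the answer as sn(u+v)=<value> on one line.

sn(u+v)=-0.997667

m = k² = 0.035063311504
D = 1 − m·sn²u·sn²v = 0.9974674363627721
sn(u+v) = (sn u·cn v·dn v + sn v·cn u·dn u)/D = -0.995140385292429/0.9974674363627721 = -0.9976670405614157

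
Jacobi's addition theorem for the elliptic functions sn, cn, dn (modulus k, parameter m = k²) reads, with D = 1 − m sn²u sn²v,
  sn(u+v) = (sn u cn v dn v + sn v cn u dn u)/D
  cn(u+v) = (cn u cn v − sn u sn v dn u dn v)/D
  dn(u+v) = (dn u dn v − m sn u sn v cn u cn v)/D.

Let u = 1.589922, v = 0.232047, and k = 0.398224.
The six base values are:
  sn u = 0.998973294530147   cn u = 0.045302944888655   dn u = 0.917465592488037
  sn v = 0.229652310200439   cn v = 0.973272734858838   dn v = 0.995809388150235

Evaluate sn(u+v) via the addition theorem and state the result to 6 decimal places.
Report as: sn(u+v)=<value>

sn(u+v)=0.985974

m = k² = 0.158582354176
D = 1 − m·sn²u·sn²v = 0.9916535027478233
sn(u+v) = (sn u·cn v·dn v + sn v·cn u·dn u)/D = 0.9777442937802219/0.9916535027478233 = 0.9859737207310218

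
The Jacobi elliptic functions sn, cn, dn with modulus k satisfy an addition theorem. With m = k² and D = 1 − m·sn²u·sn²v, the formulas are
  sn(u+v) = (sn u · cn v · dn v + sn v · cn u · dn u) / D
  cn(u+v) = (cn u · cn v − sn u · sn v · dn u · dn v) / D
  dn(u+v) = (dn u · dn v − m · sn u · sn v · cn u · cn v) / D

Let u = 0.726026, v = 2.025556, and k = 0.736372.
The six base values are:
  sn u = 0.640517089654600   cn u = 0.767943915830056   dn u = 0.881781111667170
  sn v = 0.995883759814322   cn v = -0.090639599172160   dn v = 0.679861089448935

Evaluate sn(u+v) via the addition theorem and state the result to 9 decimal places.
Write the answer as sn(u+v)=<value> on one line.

m = k² = 0.542243722384
D = 1 − m·sn²u·sn²v = 0.7793655742554935
sn(u+v) = (sn u·cn v·dn v + sn v·cn u·dn u)/D = 0.6349009332940714/0.7793655742554935 = 0.814638154758856

sn(u+v)=0.814638155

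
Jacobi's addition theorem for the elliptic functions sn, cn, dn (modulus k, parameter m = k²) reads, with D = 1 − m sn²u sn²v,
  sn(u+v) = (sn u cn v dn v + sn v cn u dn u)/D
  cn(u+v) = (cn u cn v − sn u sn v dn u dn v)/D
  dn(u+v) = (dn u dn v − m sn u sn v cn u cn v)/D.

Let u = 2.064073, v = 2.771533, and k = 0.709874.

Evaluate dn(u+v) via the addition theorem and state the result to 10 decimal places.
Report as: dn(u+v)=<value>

sn u = 0.9893495059110302, cn u = -0.145559455734076, dn u = 0.7118677968105704
sn v = 0.7737840747853073, cn v = -0.6334494499237062, dn v = 0.8356323227493933
m = k² = 0.503921095876
D = 1 − m·sn²u·sn²v = 0.7046740587505906
dn(u+v) = (dn u·dn v − m·sn u·sn v·cn u·cn v)/D = 0.5592896922578039/0.7046740587505906 = 0.793685655534762

dn(u+v)=0.7936856555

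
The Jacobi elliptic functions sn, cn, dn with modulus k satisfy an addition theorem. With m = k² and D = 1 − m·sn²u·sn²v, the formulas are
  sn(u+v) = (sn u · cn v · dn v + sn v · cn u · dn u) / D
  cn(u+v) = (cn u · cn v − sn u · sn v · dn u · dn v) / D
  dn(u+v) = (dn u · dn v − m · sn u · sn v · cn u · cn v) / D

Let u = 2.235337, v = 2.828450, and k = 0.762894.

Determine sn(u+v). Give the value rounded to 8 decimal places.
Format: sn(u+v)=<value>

sn u = 0.9803056627238433, cn u = -0.1974862213714322, dn u = 0.6638459894927702
sn v = 0.8117604559469283, cn v = -0.5839905497187733, dn v = 0.7851645605242847
m = k² = 0.582007255236
D = 1 − m·sn²u·sn²v = 0.6314408447463875
sn(u+v) = (sn u·cn v·dn v + sn v·cn u·dn u)/D = -0.5559204145128221/0.6314408447463875 = -0.8803998333938985

sn(u+v)=-0.88039983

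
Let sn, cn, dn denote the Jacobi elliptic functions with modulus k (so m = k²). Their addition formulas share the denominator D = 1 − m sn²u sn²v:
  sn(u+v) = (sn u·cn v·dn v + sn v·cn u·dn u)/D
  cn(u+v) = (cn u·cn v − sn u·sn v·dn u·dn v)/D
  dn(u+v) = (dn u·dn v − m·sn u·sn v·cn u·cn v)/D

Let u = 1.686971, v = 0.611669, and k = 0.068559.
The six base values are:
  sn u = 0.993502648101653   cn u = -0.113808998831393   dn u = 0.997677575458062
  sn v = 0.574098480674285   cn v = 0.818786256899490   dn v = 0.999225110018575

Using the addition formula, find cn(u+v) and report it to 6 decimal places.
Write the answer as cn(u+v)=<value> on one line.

m = k² = 0.004700336481
D = 1 − m·sn²u·sn²v = 0.9984708862209578
cn(u+v) = (cn u·cn v − sn u·sn v·dn u·dn v)/D = -0.6617880212163459/0.9984708862209578 = -0.6628015201535829

cn(u+v)=-0.662802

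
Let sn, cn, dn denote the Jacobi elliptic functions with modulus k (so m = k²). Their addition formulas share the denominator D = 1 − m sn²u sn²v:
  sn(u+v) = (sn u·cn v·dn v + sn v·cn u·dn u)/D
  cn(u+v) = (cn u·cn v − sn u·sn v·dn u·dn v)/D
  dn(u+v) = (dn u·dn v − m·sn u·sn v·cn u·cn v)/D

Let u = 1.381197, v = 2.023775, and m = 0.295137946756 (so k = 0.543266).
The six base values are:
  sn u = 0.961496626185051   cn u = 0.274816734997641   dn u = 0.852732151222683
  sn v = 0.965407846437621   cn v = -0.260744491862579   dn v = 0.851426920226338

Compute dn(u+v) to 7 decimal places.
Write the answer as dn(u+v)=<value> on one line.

dn(u+v)=0.9999566

m = k² = 0.295137946756
D = 1 − m·sn²u·sn²v = 0.7457024187039263
dn(u+v) = (dn u·dn v − m·sn u·sn v·cn u·cn v)/D = 0.745670088318613/0.7457024187039263 = 0.9999566443872215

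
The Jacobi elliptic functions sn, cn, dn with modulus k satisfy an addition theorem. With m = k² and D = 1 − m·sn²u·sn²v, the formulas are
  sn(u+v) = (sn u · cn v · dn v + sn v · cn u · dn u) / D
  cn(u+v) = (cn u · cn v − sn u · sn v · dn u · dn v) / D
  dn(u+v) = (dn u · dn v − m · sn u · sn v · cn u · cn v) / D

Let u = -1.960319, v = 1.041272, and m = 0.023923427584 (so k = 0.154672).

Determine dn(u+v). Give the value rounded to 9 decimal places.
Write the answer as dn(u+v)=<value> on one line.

sn u = -0.9302742585542968, cn u = -0.3668648305183442, dn u = 0.9895940692235674
sn v = 0.8612135471571196, cn v = 0.5082432746166462, dn v = 0.9910884230632319
m = k² = 0.023923427584
D = 1 − m·sn²u·sn²v = 0.9846443885029169
dn(u+v) = (dn u·dn v − m·sn u·sn v·cn u·cn v)/D = 0.977201485320369/0.9846443885029169 = 0.9924410241205312

dn(u+v)=0.992441024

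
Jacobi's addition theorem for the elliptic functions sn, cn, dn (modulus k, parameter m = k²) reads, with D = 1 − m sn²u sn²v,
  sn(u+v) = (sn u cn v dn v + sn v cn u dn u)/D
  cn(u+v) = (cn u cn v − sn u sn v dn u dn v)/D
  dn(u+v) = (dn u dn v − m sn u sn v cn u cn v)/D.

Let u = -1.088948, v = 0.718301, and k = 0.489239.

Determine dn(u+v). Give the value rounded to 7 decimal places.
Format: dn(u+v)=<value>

dn(u+v)=0.9843345

sn u = -0.8666513027521194, cn u = 0.4989143407821168, dn u = 0.9056623681219149
sn v = 0.6480476520114512, cn v = 0.7615997903902319, dn v = 0.9484087621117925
m = k² = 0.239354799121
D = 1 − m·sn²u·sn²v = 0.9245003721625108
dn(u+v) = (dn u·dn v − m·sn u·sn v·cn u·cn v)/D = 0.9100175832299426/0.9245003721625108 = 0.984334469332131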